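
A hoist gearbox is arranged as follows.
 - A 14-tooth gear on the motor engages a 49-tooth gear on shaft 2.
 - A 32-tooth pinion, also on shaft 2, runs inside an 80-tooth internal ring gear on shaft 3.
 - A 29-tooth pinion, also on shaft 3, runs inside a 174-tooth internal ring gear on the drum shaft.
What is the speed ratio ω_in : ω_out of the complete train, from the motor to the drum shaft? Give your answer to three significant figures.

52.5

Each stage contributes driven/driver: gear mesh 49/14 = 3.5, internal gear 80/32 = 2.5, internal gear 174/29 = 6.
Overall: 3.5 × 2.5 × 6 = 52.5.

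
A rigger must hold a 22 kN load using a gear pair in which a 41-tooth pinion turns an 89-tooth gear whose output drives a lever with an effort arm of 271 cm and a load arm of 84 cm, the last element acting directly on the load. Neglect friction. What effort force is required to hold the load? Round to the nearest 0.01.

Gear pair MA = 89/41 = 2.1707.
Lever MA = effort arm / load arm = 271/84 = 3.2262.
Combined ideal MA = 2.1707 × 3.2262 = 7.0032.
Effort = load / MA = 22 / 7.0032 = 3.1414 kN.

3.14 kN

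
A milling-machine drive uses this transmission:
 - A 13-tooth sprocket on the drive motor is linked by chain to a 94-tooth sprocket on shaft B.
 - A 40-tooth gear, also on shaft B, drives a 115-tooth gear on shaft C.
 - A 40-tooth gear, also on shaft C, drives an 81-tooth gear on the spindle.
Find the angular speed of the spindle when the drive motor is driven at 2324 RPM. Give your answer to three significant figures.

chain 94/13 = 7.2308 → 2324/7.2308 = 321.4 RPM
gear mesh 115/40 = 2.875 → 321.4/2.875 = 111.79 RPM
gear mesh 81/40 = 2.025 → 111.79/2.025 = 55.206 RPM

55.2 RPM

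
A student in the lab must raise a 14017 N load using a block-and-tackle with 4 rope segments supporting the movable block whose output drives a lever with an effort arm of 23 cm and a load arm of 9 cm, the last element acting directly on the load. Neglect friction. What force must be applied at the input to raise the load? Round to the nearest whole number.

Block-and-tackle MA = number of supporting rope parts = 4.
Lever MA = effort arm / load arm = 23/9 = 2.5556.
Combined ideal MA = 4 × 2.5556 = 10.222.
Effort = load / MA = 14017 / 10.222 = 1371.2 N.

1371 N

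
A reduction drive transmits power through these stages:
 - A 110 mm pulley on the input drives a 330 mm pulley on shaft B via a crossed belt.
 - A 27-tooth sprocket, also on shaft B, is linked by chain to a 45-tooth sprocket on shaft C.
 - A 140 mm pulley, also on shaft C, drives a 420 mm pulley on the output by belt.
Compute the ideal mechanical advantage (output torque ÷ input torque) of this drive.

15

Each stage contributes driven/driver: belt 330/110 = 3, chain 45/27 = 1.6667, belt 420/140 = 3.
Overall: 3 × 1.6667 × 3 = 15.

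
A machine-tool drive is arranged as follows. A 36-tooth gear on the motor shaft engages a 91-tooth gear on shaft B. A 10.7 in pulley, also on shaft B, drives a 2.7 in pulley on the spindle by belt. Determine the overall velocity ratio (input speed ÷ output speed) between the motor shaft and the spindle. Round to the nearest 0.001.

0.638

Each stage contributes driven/driver: gear mesh 91/36 = 2.5278, belt 2.7/10.7 = 0.25234.
Overall: 2.5278 × 0.25234 = 0.63785.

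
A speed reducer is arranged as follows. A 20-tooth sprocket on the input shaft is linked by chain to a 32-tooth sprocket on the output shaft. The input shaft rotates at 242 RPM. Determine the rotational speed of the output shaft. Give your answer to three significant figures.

the input shaft → the output shaft (chain, 32/20): 242 ÷ 1.6 = 151.25 RPM

151 RPM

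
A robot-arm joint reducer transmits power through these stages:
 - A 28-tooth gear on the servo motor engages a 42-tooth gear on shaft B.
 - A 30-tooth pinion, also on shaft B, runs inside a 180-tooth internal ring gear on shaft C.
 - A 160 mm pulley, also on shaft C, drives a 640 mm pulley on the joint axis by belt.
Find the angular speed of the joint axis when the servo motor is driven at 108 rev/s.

3 rev/s

Gear mesh: ratio = 42/28 = 1.5, so shaft B turns at 108 / 1.5 = 72 rev/s.
Internal gear: ratio = 180/30 = 6, so shaft C turns at 72 / 6 = 12 rev/s.
Belt: ratio = 640/160 = 4, so the joint axis turns at 12 / 4 = 3 rev/s.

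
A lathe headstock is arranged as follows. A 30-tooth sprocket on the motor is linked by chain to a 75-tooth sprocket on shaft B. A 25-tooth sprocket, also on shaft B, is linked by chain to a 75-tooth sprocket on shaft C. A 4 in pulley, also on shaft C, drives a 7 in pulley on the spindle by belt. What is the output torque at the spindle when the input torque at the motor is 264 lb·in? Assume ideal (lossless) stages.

Chain: ratio = 75/30 = 2.5; torque at shaft B = 264 × 2.5 = 660 lb·in.
Chain: ratio = 75/25 = 3; torque at shaft C = 660 × 3 = 1980 lb·in.
Belt: ratio = 7/4 = 1.75; torque at the spindle = 1980 × 1.75 = 3465 lb·in.

3465 lb·in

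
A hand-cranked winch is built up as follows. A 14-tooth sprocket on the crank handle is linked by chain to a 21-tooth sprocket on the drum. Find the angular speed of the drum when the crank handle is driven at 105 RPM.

70 RPM

the crank handle → the drum (chain, 21/14): 105 ÷ 1.5 = 70 RPM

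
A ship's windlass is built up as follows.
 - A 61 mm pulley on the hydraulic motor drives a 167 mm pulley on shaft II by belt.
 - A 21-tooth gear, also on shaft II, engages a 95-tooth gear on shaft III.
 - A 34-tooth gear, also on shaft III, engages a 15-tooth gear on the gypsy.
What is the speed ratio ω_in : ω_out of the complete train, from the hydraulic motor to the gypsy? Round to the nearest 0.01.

5.46

Each stage contributes driven/driver: belt 167/61 = 2.7377, gear mesh 95/21 = 4.5238, gear mesh 15/34 = 0.44118.
Overall: 2.7377 × 4.5238 × 0.44118 = 5.4639.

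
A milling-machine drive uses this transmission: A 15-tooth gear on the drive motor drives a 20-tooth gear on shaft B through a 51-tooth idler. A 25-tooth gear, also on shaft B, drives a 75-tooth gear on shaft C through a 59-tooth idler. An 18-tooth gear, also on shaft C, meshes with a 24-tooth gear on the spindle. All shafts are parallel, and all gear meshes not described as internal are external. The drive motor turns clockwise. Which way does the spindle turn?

counterclockwise

the drive motor → shaft B: driver → idler → driven is 2 external meshes, 2 reversals → CW.
shaft B → shaft C: driver → idler → driven is 2 external meshes, 2 reversals → CW.
shaft C → the spindle: external mesh, 1 reversal → CCW.
5 reversals in total — an odd number — so the spindle turns opposite to the drive motor.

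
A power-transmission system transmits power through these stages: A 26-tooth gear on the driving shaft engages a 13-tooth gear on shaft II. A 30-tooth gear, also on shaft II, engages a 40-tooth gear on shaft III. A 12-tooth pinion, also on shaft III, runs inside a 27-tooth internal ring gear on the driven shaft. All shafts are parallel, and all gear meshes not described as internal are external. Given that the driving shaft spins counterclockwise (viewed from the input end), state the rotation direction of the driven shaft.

counterclockwise

the driving shaft → shaft II: external mesh, 1 reversal → CW.
shaft II → shaft III: external mesh, 1 reversal → CCW.
shaft III → the driven shaft: internal mesh, same direction → CCW.
2 reversals in total — an even number — so the driven shaft turns the same way as the driving shaft.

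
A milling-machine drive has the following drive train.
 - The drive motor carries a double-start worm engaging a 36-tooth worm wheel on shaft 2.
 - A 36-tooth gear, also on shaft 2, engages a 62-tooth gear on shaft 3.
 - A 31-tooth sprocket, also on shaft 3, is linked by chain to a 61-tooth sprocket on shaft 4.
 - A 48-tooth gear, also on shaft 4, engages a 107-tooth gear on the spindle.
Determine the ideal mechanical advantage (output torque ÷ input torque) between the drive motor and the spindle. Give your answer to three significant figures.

Each stage contributes driven/driver: worm 36/2 = 18, gear mesh 62/36 = 1.7222, chain 61/31 = 1.9677, gear mesh 107/48 = 2.2292.
Overall: 18 × 1.7222 × 1.9677 × 2.2292 = 135.98.

136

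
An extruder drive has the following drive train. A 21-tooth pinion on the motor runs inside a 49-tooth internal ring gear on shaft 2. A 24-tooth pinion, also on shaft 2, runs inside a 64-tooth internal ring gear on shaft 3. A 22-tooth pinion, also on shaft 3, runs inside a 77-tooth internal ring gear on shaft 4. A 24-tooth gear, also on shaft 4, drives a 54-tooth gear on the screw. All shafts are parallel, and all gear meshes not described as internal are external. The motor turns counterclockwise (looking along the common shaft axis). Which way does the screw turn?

the motor → shaft 2: internal mesh, same direction → CCW.
shaft 2 → shaft 3: internal mesh, same direction → CCW.
shaft 3 → shaft 4: internal mesh, same direction → CCW.
shaft 4 → the screw: external mesh, 1 reversal → CW.
1 reversal in total — an odd number — so the screw turns opposite to the motor.

clockwise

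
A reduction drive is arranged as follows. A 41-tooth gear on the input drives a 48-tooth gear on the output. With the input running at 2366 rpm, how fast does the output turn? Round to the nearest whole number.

gear mesh 48/41 = 1.1707 → 2366/1.1707 = 2021 rpm

2021 rpm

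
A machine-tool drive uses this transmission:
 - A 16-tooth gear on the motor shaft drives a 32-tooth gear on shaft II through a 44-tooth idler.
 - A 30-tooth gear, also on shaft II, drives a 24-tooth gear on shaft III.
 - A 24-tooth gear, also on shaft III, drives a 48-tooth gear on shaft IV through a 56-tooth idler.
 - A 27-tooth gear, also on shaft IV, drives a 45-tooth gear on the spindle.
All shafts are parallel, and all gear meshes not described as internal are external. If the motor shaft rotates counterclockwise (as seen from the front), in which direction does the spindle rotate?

counterclockwise

the motor shaft → shaft II: driver → idler → driven is 2 external meshes, 2 reversals → CCW.
shaft II → shaft III: external mesh, 1 reversal → CW.
shaft III → shaft IV: driver → idler → driven is 2 external meshes, 2 reversals → CW.
shaft IV → the spindle: external mesh, 1 reversal → CCW.
6 reversals in total — an even number — so the spindle turns the same way as the motor shaft.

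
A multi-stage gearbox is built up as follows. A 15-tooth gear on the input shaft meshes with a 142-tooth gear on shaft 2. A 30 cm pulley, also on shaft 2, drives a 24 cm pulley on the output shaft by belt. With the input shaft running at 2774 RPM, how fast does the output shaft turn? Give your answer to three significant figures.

366 RPM

Gear mesh: ratio = 142/15 = 9.4667, so shaft 2 turns at 2774 / 9.4667 = 293.03 RPM.
Belt: ratio = 24/30 = 0.8, so the output shaft turns at 293.03 / 0.8 = 366.29 RPM.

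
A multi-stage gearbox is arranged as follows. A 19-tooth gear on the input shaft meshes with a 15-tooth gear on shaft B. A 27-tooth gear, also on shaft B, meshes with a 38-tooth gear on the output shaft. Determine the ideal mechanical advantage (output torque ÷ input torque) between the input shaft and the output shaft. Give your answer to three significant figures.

Each stage contributes driven/driver: gear mesh 15/19 = 0.78947, gear mesh 38/27 = 1.4074.
Overall: 0.78947 × 1.4074 = 1.1111.

1.11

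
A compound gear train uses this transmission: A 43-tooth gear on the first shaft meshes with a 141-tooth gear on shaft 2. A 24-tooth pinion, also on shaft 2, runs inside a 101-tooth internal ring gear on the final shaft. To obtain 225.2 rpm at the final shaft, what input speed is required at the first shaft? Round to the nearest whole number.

3108 rpm

Overall ratio R = 3.2791 × 4.2083 = 13.799.
Required input speed = output speed × R = 225.2 × 13.799 = 3107.6 rpm.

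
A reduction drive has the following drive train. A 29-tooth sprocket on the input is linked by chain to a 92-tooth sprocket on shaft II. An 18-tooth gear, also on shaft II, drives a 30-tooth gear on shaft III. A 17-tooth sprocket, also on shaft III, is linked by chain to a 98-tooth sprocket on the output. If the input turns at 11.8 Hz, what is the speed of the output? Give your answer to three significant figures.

0.387 Hz

Chain: ratio = 92/29 = 3.1724, so shaft II turns at 11.8 / 3.1724 = 3.7196 Hz.
Gear mesh: ratio = 30/18 = 1.6667, so shaft III turns at 3.7196 / 1.6667 = 2.2317 Hz.
Chain: ratio = 98/17 = 5.7647, so the output turns at 2.2317 / 5.7647 = 0.38714 Hz.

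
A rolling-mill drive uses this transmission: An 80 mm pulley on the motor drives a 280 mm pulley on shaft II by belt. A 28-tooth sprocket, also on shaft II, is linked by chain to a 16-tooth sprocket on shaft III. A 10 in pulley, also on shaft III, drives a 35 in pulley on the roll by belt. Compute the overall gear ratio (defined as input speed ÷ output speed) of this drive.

Each stage contributes driven/driver: belt 280/80 = 3.5, chain 16/28 = 0.57143, belt 35/10 = 3.5.
Overall: 3.5 × 0.57143 × 3.5 = 7.

7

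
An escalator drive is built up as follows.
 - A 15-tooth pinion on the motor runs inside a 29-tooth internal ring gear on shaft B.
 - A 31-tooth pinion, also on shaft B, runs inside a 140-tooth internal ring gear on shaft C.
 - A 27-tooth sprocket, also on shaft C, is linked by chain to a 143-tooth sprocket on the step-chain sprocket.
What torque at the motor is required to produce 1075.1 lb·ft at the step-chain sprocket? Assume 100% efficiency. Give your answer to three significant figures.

23.2 lb·ft

Overall ratio R = 1.9333 × 4.5161 × 5.2963 = 46.243.
Input torque = output torque / R = 1075.1 / 46.243 = 23.249 lb·ft.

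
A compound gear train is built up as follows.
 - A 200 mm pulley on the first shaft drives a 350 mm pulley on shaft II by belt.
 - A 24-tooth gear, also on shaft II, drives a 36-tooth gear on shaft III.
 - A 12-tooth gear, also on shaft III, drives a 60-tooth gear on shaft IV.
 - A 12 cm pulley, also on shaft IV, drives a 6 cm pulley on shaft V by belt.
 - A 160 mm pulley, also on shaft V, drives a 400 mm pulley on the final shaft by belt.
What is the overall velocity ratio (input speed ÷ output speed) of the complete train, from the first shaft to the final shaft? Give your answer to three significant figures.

Each stage contributes driven/driver: belt 350/200 = 1.75, gear mesh 36/24 = 1.5, gear mesh 60/12 = 5, belt 6/12 = 0.5, belt 400/160 = 2.5.
Overall: 1.75 × 1.5 × 5 × 0.5 × 2.5 = 16.406.

16.4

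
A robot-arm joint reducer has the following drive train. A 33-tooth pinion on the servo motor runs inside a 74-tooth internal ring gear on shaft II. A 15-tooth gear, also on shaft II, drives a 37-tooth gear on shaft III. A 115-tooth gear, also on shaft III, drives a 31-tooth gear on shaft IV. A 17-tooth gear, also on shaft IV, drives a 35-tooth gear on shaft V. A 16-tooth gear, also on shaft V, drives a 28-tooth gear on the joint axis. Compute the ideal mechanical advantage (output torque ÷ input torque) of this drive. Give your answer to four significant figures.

Each stage contributes driven/driver: internal gear 74/33 = 2.2424, gear mesh 37/15 = 2.4667, gear mesh 31/115 = 0.26957, gear mesh 35/17 = 2.0588, gear mesh 28/16 = 1.75.
Overall: 2.2424 × 2.4667 × 0.26957 × 2.0588 × 1.75 = 5.3722.

5.372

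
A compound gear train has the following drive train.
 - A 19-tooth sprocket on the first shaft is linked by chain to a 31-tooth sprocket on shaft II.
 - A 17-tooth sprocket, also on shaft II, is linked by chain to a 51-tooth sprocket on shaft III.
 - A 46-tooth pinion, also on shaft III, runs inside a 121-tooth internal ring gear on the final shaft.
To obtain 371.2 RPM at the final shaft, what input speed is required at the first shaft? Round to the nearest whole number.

4779 RPM

Overall ratio R = 1.6316 × 3 × 2.6304 = 12.875.
Required input speed = output speed × R = 371.2 × 12.875 = 4779.3 RPM.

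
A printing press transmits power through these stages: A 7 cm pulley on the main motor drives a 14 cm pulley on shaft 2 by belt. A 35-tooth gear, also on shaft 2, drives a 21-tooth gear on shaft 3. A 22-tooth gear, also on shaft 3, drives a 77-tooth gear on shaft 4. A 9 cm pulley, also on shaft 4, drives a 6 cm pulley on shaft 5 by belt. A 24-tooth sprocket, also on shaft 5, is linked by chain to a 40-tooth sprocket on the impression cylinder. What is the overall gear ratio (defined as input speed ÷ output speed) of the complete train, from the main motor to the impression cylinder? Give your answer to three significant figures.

Each stage contributes driven/driver: belt 14/7 = 2, gear mesh 21/35 = 0.6, gear mesh 77/22 = 3.5, belt 6/9 = 0.66667, chain 40/24 = 1.6667.
Overall: 2 × 0.6 × 3.5 × 0.66667 × 1.6667 = 4.6667.

4.67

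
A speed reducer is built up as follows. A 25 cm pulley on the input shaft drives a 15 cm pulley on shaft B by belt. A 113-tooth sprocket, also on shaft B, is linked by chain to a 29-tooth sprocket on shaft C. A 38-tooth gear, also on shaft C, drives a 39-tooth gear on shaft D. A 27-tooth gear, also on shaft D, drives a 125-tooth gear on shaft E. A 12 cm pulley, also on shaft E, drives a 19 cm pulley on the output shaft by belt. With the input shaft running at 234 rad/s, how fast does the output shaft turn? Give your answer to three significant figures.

202 rad/s

Belt: ratio = 15/25 = 0.6, so shaft B turns at 234 / 0.6 = 390 rad/s.
Chain: ratio = 29/113 = 0.25664, so shaft C turns at 390 / 0.25664 = 1519.7 rad/s.
Gear mesh: ratio = 39/38 = 1.0263, so shaft D turns at 1519.7 / 1.0263 = 1480.7 rad/s.
Gear mesh: ratio = 125/27 = 4.6296, so shaft E turns at 1480.7 / 4.6296 = 319.83 rad/s.
Belt: ratio = 19/12 = 1.5833, so the output shaft turns at 319.83 / 1.5833 = 202 rad/s.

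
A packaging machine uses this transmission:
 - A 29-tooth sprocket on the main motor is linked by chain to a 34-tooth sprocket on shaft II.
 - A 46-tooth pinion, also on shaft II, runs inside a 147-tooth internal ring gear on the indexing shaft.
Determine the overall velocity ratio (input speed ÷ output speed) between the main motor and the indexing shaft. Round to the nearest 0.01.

Each stage contributes driven/driver: chain 34/29 = 1.1724, internal gear 147/46 = 3.1957.
Overall: 1.1724 × 3.1957 = 3.7466.

3.75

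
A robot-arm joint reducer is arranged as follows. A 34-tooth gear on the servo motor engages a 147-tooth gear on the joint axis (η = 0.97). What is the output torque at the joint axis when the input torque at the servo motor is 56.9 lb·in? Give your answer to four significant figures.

Gear mesh: ratio = 147/34 = 4.3235; torque at the joint axis = 56.9 × 4.3235 × 0.97 = 238.63 lb·in.

238.6 lb·in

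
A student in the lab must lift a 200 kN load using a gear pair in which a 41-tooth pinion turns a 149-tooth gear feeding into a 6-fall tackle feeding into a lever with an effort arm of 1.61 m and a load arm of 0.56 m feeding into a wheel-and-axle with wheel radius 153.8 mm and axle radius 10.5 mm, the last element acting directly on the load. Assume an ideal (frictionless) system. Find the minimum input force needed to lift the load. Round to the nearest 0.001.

0.218 kN

Gear pair MA = 149/41 = 3.6341.
Block-and-tackle MA = number of supporting rope parts = 6.
Lever MA = effort arm / load arm = 1.61/0.56 = 2.875.
Wheel-and-axle MA = R/r = 153.8/10.5 = 14.648.
Combined ideal MA = 3.6341 × 6 × 2.875 × 14.648 = 918.24.
Effort = load / MA = 200 / 918.24 = 0.21781 kN.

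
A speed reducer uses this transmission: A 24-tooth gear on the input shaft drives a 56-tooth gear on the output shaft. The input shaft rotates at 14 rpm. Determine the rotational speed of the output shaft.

Gear mesh: ratio = 56/24 = 2.3333, so the output shaft turns at 14 / 2.3333 = 6 rpm.

6 rpm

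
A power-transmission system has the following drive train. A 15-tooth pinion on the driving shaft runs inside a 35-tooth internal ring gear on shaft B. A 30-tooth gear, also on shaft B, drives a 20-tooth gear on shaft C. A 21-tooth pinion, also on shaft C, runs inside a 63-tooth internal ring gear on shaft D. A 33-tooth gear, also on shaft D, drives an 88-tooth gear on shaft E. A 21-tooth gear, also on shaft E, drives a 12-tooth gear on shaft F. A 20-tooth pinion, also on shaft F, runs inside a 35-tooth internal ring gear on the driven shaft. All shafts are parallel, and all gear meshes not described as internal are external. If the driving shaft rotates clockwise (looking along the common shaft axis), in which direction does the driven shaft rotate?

counterclockwise

the driving shaft → shaft B: internal mesh, same direction → CW.
shaft B → shaft C: external mesh, 1 reversal → CCW.
shaft C → shaft D: internal mesh, same direction → CCW.
shaft D → shaft E: external mesh, 1 reversal → CW.
shaft E → shaft F: external mesh, 1 reversal → CCW.
shaft F → the driven shaft: internal mesh, same direction → CCW.
3 reversals in total — an odd number — so the driven shaft turns opposite to the driving shaft.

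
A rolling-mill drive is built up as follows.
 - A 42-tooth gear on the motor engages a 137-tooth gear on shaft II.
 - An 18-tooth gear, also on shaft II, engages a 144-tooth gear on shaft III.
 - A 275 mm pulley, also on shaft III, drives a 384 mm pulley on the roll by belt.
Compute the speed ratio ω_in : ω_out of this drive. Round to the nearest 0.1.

36.4

Each stage contributes driven/driver: gear mesh 137/42 = 3.2619, gear mesh 144/18 = 8, belt 384/275 = 1.3964.
Overall: 3.2619 × 8 × 1.3964 = 36.438.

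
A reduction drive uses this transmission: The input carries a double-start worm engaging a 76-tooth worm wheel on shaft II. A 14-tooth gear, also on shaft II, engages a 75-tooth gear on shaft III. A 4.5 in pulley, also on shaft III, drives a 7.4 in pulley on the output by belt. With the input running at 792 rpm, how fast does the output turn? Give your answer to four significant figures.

2.366 rpm

worm 76/2 = 38 → 792/38 = 20.842 rpm
gear mesh 75/14 = 5.3571 → 20.842/5.3571 = 3.8905 rpm
belt 7.4/4.5 = 1.6444 → 3.8905/1.6444 = 2.3659 rpm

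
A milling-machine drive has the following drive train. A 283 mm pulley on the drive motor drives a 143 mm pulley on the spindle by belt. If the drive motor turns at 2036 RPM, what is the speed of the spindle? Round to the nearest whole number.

4029 RPM

the drive motor → the spindle (belt, 143/283): 2036 ÷ 0.5053 = 4029.3 RPM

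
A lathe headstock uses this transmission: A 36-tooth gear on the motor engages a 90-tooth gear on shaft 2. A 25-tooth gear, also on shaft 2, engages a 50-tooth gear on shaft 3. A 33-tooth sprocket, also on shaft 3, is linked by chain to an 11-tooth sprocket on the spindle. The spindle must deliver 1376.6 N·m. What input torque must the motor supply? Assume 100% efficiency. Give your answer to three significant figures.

826 N·m

Overall ratio R = 2.5 × 2 × 0.33333 = 1.6667.
Input torque = output torque / R = 1376.6 / 1.6667 = 825.96 N·m.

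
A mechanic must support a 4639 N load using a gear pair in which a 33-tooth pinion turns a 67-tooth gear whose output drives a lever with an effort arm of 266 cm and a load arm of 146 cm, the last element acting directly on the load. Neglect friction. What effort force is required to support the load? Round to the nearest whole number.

Gear pair MA = 67/33 = 2.0303.
Lever MA = effort arm / load arm = 266/146 = 1.8219.
Combined ideal MA = 2.0303 × 1.8219 = 3.699.
Effort = load / MA = 4639 / 3.699 = 1254.1 N.

1254 N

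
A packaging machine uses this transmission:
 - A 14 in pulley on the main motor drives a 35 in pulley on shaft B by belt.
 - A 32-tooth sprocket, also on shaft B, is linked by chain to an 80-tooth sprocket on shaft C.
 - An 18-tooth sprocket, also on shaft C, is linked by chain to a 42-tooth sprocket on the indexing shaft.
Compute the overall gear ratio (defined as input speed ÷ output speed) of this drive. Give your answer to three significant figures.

14.6

Each stage contributes driven/driver: belt 35/14 = 2.5, chain 80/32 = 2.5, chain 42/18 = 2.3333.
Overall: 2.5 × 2.5 × 2.3333 = 14.583.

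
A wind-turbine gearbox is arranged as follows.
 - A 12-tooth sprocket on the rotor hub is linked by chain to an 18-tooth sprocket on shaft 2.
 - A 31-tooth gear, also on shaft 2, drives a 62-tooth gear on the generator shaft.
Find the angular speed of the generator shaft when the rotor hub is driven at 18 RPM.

Chain: ratio = 18/12 = 1.5, so shaft 2 turns at 18 / 1.5 = 12 RPM.
Gear mesh: ratio = 62/31 = 2, so the generator shaft turns at 12 / 2 = 6 RPM.

6 RPM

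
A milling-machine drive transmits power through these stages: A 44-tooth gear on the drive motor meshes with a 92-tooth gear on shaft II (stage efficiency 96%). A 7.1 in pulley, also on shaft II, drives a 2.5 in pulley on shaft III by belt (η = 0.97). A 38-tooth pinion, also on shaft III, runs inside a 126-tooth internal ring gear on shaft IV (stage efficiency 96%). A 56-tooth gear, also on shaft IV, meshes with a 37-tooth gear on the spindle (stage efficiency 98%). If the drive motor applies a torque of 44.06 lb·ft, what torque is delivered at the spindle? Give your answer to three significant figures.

gear mesh 92/44 = 2.0909 → τ = 44.06·2.0909·0.96 = 88.44 lb·ft
belt 2.5/7.1 = 0.35211 → τ = 88.44·0.35211·0.97 = 30.207 lb·ft
internal gear 126/38 = 3.3158 → τ = 30.207·3.3158·0.96 = 96.153 lb·ft
gear mesh 37/56 = 0.66071 → τ = 96.153·0.66071·0.98 = 62.259 lb·ft

62.3 lb·ft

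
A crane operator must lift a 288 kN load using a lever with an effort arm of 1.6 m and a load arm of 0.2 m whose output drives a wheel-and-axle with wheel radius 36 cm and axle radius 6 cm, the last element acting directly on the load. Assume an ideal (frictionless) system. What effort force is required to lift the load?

6 kN

Lever MA = effort arm / load arm = 1.6/0.2 = 8.
Wheel-and-axle MA = R/r = 36/6 = 6.
Combined ideal MA = 8 × 6 = 48.
Effort = load / MA = 288 / 48 = 6 kN.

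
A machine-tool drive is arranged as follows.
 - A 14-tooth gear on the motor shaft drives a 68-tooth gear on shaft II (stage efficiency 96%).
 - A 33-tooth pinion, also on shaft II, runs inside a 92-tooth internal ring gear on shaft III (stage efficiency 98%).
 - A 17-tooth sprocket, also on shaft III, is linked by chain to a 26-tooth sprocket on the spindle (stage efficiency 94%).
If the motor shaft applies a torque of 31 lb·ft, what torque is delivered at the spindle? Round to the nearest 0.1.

567.8 lb·ft

gear mesh 68/14 = 4.8571 → τ = 31·4.8571·0.96 = 144.55 lb·ft
internal gear 92/33 = 2.7879 → τ = 144.55·2.7879·0.98 = 394.92 lb·ft
chain 26/17 = 1.5294 → τ = 394.92·1.5294·0.94 = 567.76 lb·ft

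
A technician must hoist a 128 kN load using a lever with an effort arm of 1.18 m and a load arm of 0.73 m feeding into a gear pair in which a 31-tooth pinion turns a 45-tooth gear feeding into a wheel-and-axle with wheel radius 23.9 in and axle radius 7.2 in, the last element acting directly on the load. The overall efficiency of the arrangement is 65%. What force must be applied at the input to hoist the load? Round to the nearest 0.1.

25.3 kN

Lever MA = effort arm / load arm = 1.18/0.73 = 1.6164.
Gear pair MA = 45/31 = 1.4516.
Wheel-and-axle MA = R/r = 23.9/7.2 = 3.3194.
Combined ideal MA = 1.6164 × 1.4516 × 3.3194 = 7.7889.
Actual MA = 7.7889 × 0.65 = 5.0628.
Effort = load / actual MA = 128 / 5.0628 = 25.283 kN.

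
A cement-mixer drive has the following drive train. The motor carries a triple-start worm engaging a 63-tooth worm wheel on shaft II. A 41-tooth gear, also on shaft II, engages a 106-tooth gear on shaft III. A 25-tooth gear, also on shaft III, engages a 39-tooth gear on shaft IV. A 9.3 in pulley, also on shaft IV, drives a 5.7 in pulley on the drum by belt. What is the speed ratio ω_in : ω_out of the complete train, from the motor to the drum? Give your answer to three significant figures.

Each stage contributes driven/driver: worm 63/3 = 21, gear mesh 106/41 = 2.5854, gear mesh 39/25 = 1.56, belt 5.7/9.3 = 0.6129.
Overall: 21 × 2.5854 × 1.56 × 0.6129 = 51.911.

51.9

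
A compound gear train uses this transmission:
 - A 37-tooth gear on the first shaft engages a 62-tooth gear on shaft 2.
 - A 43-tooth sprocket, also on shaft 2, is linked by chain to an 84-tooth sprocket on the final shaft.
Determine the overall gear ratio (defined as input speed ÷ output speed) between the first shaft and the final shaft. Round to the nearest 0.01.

3.27

Each stage contributes driven/driver: gear mesh 62/37 = 1.6757, chain 84/43 = 1.9535.
Overall: 1.6757 × 1.9535 = 3.2734.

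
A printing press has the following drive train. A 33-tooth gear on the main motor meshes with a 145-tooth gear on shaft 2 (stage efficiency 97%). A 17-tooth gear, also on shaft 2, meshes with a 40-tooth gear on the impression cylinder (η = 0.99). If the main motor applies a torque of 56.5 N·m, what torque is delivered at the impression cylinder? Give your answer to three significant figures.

Gear mesh: ratio = 145/33 = 4.3939; torque at shaft 2 = 56.5 × 4.3939 × 0.97 = 240.81 N·m.
Gear mesh: ratio = 40/17 = 2.3529; torque at the impression cylinder = 240.81 × 2.3529 × 0.99 = 560.95 N·m.

561 N·m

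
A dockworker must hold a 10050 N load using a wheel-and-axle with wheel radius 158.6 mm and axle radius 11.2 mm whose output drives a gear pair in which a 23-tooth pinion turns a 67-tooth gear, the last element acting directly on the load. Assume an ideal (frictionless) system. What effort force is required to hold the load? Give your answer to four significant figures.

243.6 N

Wheel-and-axle MA = R/r = 158.6/11.2 = 14.161.
Gear pair MA = 67/23 = 2.913.
Combined ideal MA = 14.161 × 2.913 = 41.251.
Effort = load / MA = 10050 / 41.251 = 243.63 N.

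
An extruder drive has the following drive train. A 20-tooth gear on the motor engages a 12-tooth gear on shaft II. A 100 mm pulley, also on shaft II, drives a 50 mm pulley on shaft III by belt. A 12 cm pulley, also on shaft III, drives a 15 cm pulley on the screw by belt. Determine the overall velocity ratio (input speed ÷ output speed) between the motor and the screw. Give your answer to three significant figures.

0.375

Each stage contributes driven/driver: gear mesh 12/20 = 0.6, belt 50/100 = 0.5, belt 15/12 = 1.25.
Overall: 0.6 × 0.5 × 1.25 = 0.375.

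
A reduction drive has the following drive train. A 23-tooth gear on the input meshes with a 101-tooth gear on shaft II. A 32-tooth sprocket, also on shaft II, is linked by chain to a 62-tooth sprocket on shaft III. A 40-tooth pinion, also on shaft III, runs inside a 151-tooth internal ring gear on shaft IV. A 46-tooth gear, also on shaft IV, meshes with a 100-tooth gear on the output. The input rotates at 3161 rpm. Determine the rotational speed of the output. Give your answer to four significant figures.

gear mesh 101/23 = 4.3913 → 3161/4.3913 = 719.83 rpm
chain 62/32 = 1.9375 → 719.83/1.9375 = 371.53 rpm
internal gear 151/40 = 3.775 → 371.53/3.775 = 98.417 rpm
gear mesh 100/46 = 2.1739 → 98.417/2.1739 = 45.272 rpm

45.27 rpm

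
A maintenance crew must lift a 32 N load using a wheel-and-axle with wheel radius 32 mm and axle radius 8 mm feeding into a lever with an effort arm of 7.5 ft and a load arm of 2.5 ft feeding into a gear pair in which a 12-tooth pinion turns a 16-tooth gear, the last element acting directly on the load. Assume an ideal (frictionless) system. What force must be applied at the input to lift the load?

2 N

Wheel-and-axle MA = R/r = 32/8 = 4.
Lever MA = effort arm / load arm = 7.5/2.5 = 3.
Gear pair MA = 16/12 = 1.3333.
Combined ideal MA = 4 × 3 × 1.3333 = 16.
Effort = load / MA = 32 / 16 = 2 N.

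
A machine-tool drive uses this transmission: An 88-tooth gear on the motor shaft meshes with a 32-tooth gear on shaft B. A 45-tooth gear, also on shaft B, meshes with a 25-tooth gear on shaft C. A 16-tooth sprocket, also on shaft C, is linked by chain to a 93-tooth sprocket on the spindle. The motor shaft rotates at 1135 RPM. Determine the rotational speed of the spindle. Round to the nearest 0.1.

the motor shaft → shaft B (gear mesh, 32/88): 1135 ÷ 0.36364 = 3121.2 RPM
shaft B → shaft C (gear mesh, 25/45): 3121.2 ÷ 0.55556 = 5618.2 RPM
shaft C → the spindle (chain, 93/16): 5618.2 ÷ 5.8125 = 966.58 RPM

966.6 RPM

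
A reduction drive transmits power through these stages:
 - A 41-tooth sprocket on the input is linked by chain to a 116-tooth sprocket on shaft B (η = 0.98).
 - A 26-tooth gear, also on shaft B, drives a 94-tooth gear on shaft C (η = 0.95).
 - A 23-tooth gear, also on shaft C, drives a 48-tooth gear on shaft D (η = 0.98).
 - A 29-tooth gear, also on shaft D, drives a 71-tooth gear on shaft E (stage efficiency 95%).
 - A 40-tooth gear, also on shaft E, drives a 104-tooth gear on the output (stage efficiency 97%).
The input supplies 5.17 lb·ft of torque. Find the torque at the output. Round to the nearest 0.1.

590.7 lb·ft

Chain: ratio = 116/41 = 2.8293; torque at shaft B = 5.17 × 2.8293 × 0.98 = 14.335 lb·ft.
Gear mesh: ratio = 94/26 = 3.6154; torque at shaft C = 14.335 × 3.6154 × 0.95 = 49.234 lb·ft.
Gear mesh: ratio = 48/23 = 2.087; torque at shaft D = 49.234 × 2.087 × 0.98 = 100.7 lb·ft.
Gear mesh: ratio = 71/29 = 2.4483; torque at shaft E = 100.7 × 2.4483 × 0.95 = 234.2 lb·ft.
Gear mesh: ratio = 104/40 = 2.6; torque at the output = 234.2 × 2.6 × 0.97 = 590.66 lb·ft.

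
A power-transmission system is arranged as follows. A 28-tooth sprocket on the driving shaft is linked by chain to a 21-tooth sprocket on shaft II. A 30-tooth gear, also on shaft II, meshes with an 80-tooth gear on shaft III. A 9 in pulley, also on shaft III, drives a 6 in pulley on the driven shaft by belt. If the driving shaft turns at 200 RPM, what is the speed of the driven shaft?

150 RPM

the driving shaft → shaft II (chain, 21/28): 200 ÷ 0.75 = 266.67 RPM
shaft II → shaft III (gear mesh, 80/30): 266.67 ÷ 2.6667 = 100 RPM
shaft III → the driven shaft (belt, 6/9): 100 ÷ 0.66667 = 150 RPM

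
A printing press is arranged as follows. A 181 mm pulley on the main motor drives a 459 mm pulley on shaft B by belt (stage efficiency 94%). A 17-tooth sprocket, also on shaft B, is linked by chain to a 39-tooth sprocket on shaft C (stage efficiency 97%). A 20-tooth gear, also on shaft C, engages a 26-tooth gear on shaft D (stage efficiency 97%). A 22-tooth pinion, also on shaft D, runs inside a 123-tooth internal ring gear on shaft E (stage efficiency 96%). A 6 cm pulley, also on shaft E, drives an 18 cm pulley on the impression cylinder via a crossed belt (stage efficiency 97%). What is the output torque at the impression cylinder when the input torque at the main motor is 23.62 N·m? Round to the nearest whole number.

Belt: ratio = 459/181 = 2.5359; torque at shaft B = 23.62 × 2.5359 × 0.94 = 56.304 N·m.
Chain: ratio = 39/17 = 2.2941; torque at shaft C = 56.304 × 2.2941 × 0.97 = 125.29 N·m.
Gear mesh: ratio = 26/20 = 1.3; torque at shaft D = 125.29 × 1.3 × 0.97 = 158 N·m.
Internal gear: ratio = 123/22 = 5.5909; torque at shaft E = 158 × 5.5909 × 0.96 = 848 N·m.
Belt: ratio = 18/6 = 3; torque at the impression cylinder = 848 × 3 × 0.97 = 2467.7 N·m.

2468 N·m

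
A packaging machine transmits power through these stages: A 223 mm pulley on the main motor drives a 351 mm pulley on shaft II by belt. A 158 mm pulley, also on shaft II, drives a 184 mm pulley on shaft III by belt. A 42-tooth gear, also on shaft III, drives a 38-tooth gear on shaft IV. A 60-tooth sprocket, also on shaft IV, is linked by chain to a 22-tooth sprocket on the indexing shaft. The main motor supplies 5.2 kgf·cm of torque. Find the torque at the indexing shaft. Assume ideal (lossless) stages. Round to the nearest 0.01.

Belt: ratio = 351/223 = 1.574; torque at shaft II = 5.2 × 1.574 = 8.1848 kgf·cm.
Belt: ratio = 184/158 = 1.1646; torque at shaft III = 8.1848 × 1.1646 = 9.5316 kgf·cm.
Gear mesh: ratio = 38/42 = 0.90476; torque at shaft IV = 9.5316 × 0.90476 = 8.6238 kgf·cm.
Chain: ratio = 22/60 = 0.36667; torque at the indexing shaft = 8.6238 × 0.36667 = 3.1621 kgf·cm.

3.16 kgf·cm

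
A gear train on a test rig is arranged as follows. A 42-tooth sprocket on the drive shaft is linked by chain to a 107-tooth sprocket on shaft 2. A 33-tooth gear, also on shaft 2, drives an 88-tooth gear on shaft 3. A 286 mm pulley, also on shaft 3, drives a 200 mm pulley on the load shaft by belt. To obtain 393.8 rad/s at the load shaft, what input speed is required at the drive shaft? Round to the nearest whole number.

1871 rad/s

Overall ratio R = 2.5476 × 2.6667 × 0.6993 = 4.7508.
Required input speed = output speed × R = 393.8 × 4.7508 = 1870.9 rad/s.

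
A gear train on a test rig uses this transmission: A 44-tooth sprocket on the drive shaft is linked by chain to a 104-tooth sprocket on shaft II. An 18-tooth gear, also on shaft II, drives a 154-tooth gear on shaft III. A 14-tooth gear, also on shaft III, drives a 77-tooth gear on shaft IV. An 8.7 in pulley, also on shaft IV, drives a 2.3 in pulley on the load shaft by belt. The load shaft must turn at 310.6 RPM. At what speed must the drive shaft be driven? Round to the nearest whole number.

9133 RPM

Overall ratio R = 2.3636 × 8.5556 × 5.5 × 0.26437 = 29.404.
Required input speed = output speed × R = 310.6 × 29.404 = 9132.8 RPM.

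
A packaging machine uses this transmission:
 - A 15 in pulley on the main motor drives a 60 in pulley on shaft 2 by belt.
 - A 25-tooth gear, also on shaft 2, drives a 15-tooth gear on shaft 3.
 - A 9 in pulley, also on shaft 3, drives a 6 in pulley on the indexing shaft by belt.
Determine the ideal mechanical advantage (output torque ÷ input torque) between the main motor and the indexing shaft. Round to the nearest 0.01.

Each stage contributes driven/driver: belt 60/15 = 4, gear mesh 15/25 = 0.6, belt 6/9 = 0.66667.
Overall: 4 × 0.6 × 0.66667 = 1.6.

1.60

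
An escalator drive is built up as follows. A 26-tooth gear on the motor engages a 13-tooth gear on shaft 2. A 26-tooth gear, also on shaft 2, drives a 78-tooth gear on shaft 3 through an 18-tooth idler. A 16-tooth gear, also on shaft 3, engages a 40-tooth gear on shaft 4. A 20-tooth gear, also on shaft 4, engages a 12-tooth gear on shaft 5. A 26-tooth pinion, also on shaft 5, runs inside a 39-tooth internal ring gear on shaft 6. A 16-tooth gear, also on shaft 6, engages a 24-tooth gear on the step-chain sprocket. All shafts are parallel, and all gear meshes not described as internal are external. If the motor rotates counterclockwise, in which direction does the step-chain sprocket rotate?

the motor → shaft 2: external mesh, 1 reversal → CW.
shaft 2 → shaft 3: driver → idler → driven is 2 external meshes, 2 reversals → CW.
shaft 3 → shaft 4: external mesh, 1 reversal → CCW.
shaft 4 → shaft 5: external mesh, 1 reversal → CW.
shaft 5 → shaft 6: internal mesh, same direction → CW.
shaft 6 → the step-chain sprocket: external mesh, 1 reversal → CCW.
6 reversals in total — an even number — so the step-chain sprocket turns the same way as the motor.

counterclockwise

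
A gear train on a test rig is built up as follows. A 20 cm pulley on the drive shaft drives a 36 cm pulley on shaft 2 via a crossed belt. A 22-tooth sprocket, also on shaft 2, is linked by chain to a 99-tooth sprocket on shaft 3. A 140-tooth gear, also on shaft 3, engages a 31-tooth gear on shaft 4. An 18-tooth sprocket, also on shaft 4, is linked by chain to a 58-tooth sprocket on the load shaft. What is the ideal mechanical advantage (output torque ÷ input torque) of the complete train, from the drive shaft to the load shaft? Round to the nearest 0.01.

5.78

Each stage contributes driven/driver: belt 36/20 = 1.8, chain 99/22 = 4.5, gear mesh 31/140 = 0.22143, chain 58/18 = 3.2222.
Overall: 1.8 × 4.5 × 0.22143 × 3.2222 = 5.7793.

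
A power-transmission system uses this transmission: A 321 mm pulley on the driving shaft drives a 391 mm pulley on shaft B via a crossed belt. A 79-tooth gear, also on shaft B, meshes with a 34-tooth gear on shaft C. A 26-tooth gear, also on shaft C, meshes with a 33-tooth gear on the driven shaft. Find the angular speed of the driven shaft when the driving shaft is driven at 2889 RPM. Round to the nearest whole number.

4342 RPM

belt 391/321 = 1.2181 → 2889/1.2181 = 2371.8 RPM
gear mesh 34/79 = 0.43038 → 2371.8/0.43038 = 5510.9 RPM
gear mesh 33/26 = 1.2692 → 5510.9/1.2692 = 4341.9 RPM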